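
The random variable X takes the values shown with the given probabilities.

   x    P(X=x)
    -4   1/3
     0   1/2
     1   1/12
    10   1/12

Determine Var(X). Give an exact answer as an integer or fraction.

1955/144

E[X] = (1/3)·(-4) + (1/2)·0 + (1/12)·1 + (1/12)·10 = -5/12
E[X²] = (1/3)·16 + (1/2)·0 + (1/12)·1 + (1/12)·100 = 55/4
Var(X) = 55/4 − (-5/12)² = 1955/144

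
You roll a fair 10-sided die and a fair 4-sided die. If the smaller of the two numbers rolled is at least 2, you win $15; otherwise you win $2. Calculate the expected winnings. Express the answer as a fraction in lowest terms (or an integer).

E[payout] = (13/40)·2 + (27/40)·15 = 431/40

431/40 dollars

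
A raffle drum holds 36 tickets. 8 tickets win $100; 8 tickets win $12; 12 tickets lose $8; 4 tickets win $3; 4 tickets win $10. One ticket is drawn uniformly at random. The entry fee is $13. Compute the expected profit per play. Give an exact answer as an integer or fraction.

E[payout] = (8/36)·100 + (8/36)·12 + (12/36)·(-8) + (4/36)·3 + (4/36)·10 = 71/3
Expected profit = 71/3 − 13 = 32/3

32/3 dollars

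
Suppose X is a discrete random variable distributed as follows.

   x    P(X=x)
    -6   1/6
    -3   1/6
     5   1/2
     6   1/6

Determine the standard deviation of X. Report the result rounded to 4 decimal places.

E[X] = 2, E[X²] = 26
Var(X) = E[X²] − (E[X])² = 26 − 4 = 22
SD(X) = √(22) ≈ 4.6904

4.6904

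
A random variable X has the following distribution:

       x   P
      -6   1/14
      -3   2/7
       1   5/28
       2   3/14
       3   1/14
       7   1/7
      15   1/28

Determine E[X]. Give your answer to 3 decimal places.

1.071

E[X] = (1/14)·(-6) + (2/7)·(-3) + (5/28)·1 + (3/14)·2 + (1/14)·3 + (1/7)·7 + (1/28)·15
     = 15/14 ≈ 1.071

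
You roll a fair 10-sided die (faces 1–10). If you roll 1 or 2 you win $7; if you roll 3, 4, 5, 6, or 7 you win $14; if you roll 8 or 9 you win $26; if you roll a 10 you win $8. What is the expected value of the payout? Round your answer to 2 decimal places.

$14.40

E[payout] = (1/5)·7 + (1/10)·8 + (1/2)·14 + (1/5)·26 = 72/5
≈ $14.40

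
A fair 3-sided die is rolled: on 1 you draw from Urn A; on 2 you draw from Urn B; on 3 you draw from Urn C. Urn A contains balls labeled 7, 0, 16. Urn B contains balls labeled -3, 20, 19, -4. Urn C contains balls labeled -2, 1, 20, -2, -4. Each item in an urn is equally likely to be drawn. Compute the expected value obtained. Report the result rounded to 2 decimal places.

E[X | Urn A] = (7 + 0 + 16)/3 = 23/3
E[X | Urn B] = (-3 + 20 + 19 − 4)/4 = 8
E[X | Urn C] = (-2 + 1 + 20 − 2 − 4)/5 = 13/5
E[X] = (1/3)·23/3 + (1/3)·8 + (1/3)·13/5 = 274/45 ≈ 6.09

6.09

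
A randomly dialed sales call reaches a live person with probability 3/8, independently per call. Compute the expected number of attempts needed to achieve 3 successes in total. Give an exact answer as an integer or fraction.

8

By linearity (sum of 3 independent geometric waits), E[trials] = 3/p = 3/(3/8) = 8.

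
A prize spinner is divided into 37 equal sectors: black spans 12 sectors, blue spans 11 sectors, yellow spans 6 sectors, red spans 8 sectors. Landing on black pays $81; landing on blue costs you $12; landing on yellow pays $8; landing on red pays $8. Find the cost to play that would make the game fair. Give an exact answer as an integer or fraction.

E[payout] = (12/37)·81 + (11/37)·(-12) + (6/37)·8 + (8/37)·8 = 952/37
Fair fee = E[payout] = 952/37

952/37 dollars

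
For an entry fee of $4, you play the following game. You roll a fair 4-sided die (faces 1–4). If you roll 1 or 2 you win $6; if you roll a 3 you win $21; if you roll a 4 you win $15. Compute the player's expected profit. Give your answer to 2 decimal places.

E[payout] = (1/2)·6 + (1/4)·15 + (1/4)·21 = 12
Expected profit = 12 − 4 = 8 ≈ $8.00

$8.00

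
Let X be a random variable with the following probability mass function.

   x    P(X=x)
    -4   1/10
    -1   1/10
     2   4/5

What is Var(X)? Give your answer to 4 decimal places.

E[X] = (1/10)·(-4) + (1/10)·(-1) + (4/5)·2 = 11/10
E[X²] = (1/10)·16 + (1/10)·1 + (4/5)·4 = 49/10
Var(X) = 49/10 − (11/10)² = 369/100 ≈ 3.6900

3.6900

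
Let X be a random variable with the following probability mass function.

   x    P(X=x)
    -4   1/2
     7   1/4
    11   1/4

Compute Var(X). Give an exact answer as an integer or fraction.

E[X] = (1/2)·(-4) + (1/4)·7 + (1/4)·11 = 5/2
E[X²] = (1/2)·16 + (1/4)·49 + (1/4)·121 = 101/2
Var(X) = 101/2 − (5/2)² = 177/4

177/4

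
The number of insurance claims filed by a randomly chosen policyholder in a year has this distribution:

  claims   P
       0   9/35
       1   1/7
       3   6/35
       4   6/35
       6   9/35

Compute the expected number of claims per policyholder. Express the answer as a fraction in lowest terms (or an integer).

101/35

E[X] = (9/35)·0 + (1/7)·1 + (6/35)·3 + (6/35)·4 + (9/35)·6
     = 101/35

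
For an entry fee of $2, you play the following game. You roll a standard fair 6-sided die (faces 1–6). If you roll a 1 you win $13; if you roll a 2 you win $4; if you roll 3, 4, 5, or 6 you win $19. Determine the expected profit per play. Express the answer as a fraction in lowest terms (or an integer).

E[payout] = (1/6)·4 + (1/6)·13 + (2/3)·19 = 31/2
Expected profit = 31/2 − 2 = 27/2

27/2 dollars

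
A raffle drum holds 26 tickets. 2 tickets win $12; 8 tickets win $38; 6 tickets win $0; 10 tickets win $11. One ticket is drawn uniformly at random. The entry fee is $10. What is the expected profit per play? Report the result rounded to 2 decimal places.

$6.85

E[payout] = (2/26)·12 + (8/26)·38 + (6/26)·0 + (10/26)·11 = 219/13
Expected profit = 219/13 − 10 = 89/13 ≈ $6.85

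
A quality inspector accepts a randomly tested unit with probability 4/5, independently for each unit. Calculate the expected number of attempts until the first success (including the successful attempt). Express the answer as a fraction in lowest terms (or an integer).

For a geometric distribution, E[trials] = 1/p = 1/(4/5) = 5/4.

5/4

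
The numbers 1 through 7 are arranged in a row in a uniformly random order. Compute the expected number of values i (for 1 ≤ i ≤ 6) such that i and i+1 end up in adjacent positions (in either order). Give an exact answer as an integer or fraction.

For each i ∈ {1,…,6}, let Xᵢ = 1 if i and i+1 are adjacent. P(Xᵢ=1) = 2·(7−1)!/7! = 2/7.
By linearity, E[ΣXᵢ] = (6)·(2/7) = 12/7.

12/7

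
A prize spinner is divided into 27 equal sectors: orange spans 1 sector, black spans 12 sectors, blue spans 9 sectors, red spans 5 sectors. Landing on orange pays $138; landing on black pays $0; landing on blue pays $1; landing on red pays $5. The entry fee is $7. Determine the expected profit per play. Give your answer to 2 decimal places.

E[payout] = (1/27)·138 + (12/27)·0 + (9/27)·1 + (5/27)·5 = 172/27
Expected profit = 172/27 − 7 = -17/27 ≈ -$0.63

-$0.63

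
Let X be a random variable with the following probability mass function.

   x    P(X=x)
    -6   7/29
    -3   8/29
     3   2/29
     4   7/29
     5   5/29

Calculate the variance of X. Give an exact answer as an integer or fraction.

E[X] = (7/29)·(-6) + (8/29)·(-3) + (2/29)·3 + (7/29)·4 + (5/29)·5 = -7/29
E[X²] = (7/29)·36 + (8/29)·9 + (2/29)·9 + (7/29)·16 + (5/29)·25 = 579/29
Var(X) = 579/29 − (-7/29)² = 16742/841

16742/841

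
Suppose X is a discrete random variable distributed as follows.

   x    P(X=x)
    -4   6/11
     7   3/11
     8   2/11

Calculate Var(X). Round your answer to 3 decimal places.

E[X] = (6/11)·(-4) + (3/11)·7 + (2/11)·8 = 13/11
E[X²] = (6/11)·16 + (3/11)·49 + (2/11)·64 = 371/11
Var(X) = 371/11 − (13/11)² = 3912/121 ≈ 32.331

32.331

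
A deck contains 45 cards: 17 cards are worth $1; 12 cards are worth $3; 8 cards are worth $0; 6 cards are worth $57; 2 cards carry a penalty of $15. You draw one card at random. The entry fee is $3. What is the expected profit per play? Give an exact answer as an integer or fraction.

E[payout] = (17/45)·1 + (12/45)·3 + (8/45)·0 + (6/45)·57 + (2/45)·(-15) = 73/9
Expected profit = 73/9 − 3 = 46/9

46/9 dollars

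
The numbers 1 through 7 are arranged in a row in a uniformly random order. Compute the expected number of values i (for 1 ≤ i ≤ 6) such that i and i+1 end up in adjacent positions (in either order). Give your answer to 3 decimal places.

For each i ∈ {1,…,6}, let Xᵢ = 1 if i and i+1 are adjacent. P(Xᵢ=1) = 2·(7−1)!/7! = 2/7.
By linearity, E[ΣXᵢ] = (6)·(2/7) = 12/7.
≈ 1.714

1.714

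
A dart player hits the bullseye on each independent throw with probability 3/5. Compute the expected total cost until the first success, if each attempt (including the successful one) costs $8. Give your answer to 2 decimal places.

$13.33

E[#attempts] = 1/p = 5/3; E[cost] = 8·5/3 = 40/3.
≈ 13.33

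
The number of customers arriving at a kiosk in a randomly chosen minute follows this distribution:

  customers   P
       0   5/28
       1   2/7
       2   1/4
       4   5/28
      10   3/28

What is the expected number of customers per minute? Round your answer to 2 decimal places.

E[X] = (5/28)·0 + (2/7)·1 + (1/4)·2 + (5/28)·4 + (3/28)·10
     = 18/7 ≈ 2.57

2.57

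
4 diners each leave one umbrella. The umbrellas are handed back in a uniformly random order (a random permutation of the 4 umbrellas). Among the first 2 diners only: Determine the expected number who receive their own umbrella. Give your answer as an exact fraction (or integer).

1/2

Let Xᵢ = 1 if person i gets their own umbrella. For each i, P(Xᵢ=1) = 1/4.
By linearity of expectation, E[X₁+…+X_2] = 2·(1/4) = 1/2.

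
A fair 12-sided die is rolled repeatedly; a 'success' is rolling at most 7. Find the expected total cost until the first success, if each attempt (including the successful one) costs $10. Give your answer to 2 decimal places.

E[#attempts] = 1/p = 12/7; E[cost] = 10·12/7 = 120/7.
≈ 17.14

$17.14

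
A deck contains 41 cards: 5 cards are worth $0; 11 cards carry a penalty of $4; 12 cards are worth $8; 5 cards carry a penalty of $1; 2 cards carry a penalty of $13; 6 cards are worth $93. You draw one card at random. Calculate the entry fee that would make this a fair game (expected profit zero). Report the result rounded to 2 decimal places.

$14.12

E[payout] = (5/41)·0 + (11/41)·(-4) + (12/41)·8 + (5/41)·(-1) + (2/41)·(-13) + (6/41)·93 = 579/41
Fair fee = E[payout] = 579/41 ≈ $14.12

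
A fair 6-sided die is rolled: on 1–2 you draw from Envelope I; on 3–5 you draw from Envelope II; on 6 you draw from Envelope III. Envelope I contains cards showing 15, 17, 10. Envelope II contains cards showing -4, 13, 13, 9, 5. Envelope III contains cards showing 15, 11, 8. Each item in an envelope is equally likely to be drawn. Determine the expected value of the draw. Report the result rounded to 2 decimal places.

E[X | Envelope I] = (15 + 17 + 10)/3 = 14
E[X | Envelope II] = (-4 + 13 + 13 + 9 + 5)/5 = 36/5
E[X | Envelope III] = (15 + 11 + 8)/3 = 34/3
E[X] = (1/3)·14 + (1/2)·36/5 + (1/6)·34/3 = 457/45 ≈ 10.16

10.16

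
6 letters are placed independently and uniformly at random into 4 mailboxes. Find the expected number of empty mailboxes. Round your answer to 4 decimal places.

Let Xⱼ=1 if mailbox j is empty. P(Xⱼ=1) = ((4-1)/4)^6 = 729/4096.
By linearity, E[#empty] = 4·729/4096 = 729/1024.
≈ 0.7119

0.7119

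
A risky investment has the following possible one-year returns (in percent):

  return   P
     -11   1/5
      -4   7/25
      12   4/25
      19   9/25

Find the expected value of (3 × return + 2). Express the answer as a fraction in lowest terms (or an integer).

458/25

E[3x+2] = (1/5)·(-31) + (7/25)·(-10) + (4/25)·38 + (9/25)·59
     = 458/25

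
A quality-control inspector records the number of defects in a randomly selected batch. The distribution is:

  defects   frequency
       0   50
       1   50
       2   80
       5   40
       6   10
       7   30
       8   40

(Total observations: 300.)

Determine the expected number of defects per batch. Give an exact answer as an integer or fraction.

10/3

Total = 300, so P(defects=0) = 50/300, etc.
E[X] = (1/6)·0 + (1/6)·1 + (4/15)·2 + (2/15)·5 + (1/30)·6 + (1/10)·7 + (2/15)·8
     = 10/3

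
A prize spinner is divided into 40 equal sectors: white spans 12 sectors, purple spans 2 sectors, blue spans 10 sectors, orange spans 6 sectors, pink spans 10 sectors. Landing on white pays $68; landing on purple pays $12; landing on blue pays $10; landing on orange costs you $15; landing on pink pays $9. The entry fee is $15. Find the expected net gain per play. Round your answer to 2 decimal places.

$8.50

E[payout] = (12/40)·68 + (2/40)·12 + (10/40)·10 + (6/40)·(-15) + (10/40)·9 = 47/2
Expected profit = 47/2 − 15 = 17/2 ≈ $8.50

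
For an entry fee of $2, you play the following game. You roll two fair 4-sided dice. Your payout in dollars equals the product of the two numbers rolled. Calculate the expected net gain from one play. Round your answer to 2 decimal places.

Distribution of the product of the two numbers rolled: 1 w.p. 1/16, 2 w.p. 1/8, 3 w.p. 1/8, 4 w.p. 3/16, 6 w.p. 1/8, 8 w.p. 1/8, …
E[payout] = (1/16)·1 + (1/8)·2 + (1/8)·3 + (3/16)·4 + (1/8)·6 + (1/8)·8 + (1/16)·9 + (1/8)·12 + (1/16)·16 = 25/4
Expected profit = 25/4 − 2 = 17/4 ≈ $4.25

$4.25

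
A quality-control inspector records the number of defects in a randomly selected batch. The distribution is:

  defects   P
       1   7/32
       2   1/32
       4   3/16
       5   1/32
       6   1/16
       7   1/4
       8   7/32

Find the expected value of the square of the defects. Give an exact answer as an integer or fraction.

261/8

E[X²] = (7/32)·1 + (1/32)·4 + (3/16)·16 + (1/32)·25 + (1/16)·36 + (1/4)·49 + (7/32)·64
     = 261/8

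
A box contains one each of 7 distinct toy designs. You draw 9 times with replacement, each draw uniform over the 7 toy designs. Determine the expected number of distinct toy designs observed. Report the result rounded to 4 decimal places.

5.2519

Let Xⱼ=1 if type j appears at least once. P(Xⱼ=1) = 1 − ((7−1)/7)^9 = 30275911/40353607.
E[#distinct] = 7·30275911/40353607 = 30275911/5764801.
≈ 5.2519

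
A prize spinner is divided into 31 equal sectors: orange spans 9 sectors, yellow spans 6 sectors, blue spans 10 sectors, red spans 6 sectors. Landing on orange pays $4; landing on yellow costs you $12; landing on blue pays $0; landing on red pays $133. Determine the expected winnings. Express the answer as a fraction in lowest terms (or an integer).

E[payout] = (9/31)·4 + (6/31)·(-12) + (10/31)·0 + (6/31)·133 = 762/31

762/31 dollars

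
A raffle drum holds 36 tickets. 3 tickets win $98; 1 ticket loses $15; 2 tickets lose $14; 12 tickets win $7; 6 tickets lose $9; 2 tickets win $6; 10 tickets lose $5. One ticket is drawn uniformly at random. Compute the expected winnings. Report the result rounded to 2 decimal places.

E[payout] = (3/36)·98 + (1/36)·(-15) + (2/36)·(-14) + (12/36)·7 + (6/36)·(-9) + (2/36)·6 + (10/36)·(-5) = 27/4
≈ $6.75

$6.75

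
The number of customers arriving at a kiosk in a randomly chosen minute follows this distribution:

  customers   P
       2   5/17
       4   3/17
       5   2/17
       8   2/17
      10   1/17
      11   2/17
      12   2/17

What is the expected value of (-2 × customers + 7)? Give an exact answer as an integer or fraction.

E[-2x+7] = (5/17)·3 + (3/17)·(-1) + (2/17)·(-3) + (2/17)·(-9) + (1/17)·(-13) + (2/17)·(-15) + (2/17)·(-17)
     = -89/17

-89/17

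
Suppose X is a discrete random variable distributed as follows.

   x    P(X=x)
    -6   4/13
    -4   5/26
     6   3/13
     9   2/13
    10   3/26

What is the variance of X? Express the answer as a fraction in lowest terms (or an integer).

E[X] = (4/13)·(-6) + (5/26)·(-4) + (3/13)·6 + (2/13)·9 + (3/26)·10 = 17/13
E[X²] = (4/13)·36 + (5/26)·16 + (3/13)·36 + (2/13)·81 + (3/26)·100 = 604/13
Var(X) = 604/13 − (17/13)² = 7563/169

7563/169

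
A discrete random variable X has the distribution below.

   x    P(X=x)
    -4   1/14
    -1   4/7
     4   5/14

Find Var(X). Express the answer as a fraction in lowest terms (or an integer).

348/49

E[X] = (1/14)·(-4) + (4/7)·(-1) + (5/14)·4 = 4/7
E[X²] = (1/14)·16 + (4/7)·1 + (5/14)·16 = 52/7
Var(X) = 52/7 − (4/7)² = 348/49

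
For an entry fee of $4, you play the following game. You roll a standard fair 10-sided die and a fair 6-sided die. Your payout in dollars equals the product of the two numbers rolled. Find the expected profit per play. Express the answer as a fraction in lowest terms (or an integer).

Distribution of the product of the two numbers rolled: 1 w.p. 1/60, 2 w.p. 1/30, 3 w.p. 1/30, 4 w.p. 1/20, 5 w.p. 1/30, 6 w.p. 1/15, …
E[payout] = (1/60)·1 + (1/30)·2 + (1/30)·3 + (1/20)·4 + (1/30)·5 + (1/15)·6 + (1/60)·7 + (1/20)·8 + (1/30)·9 + (1/20)·10 + (1/15)·12 + (1/60)·14 + (1/30)·15 + (1/30)·16 + (1/20)·18 + (1/20)·20 + (1/60)·21 + (1/20)·24 + (1/60)·25 + (1/60)·27 + (1/60)·28 + (1/20)·30 + (1/60)·32 + (1/60)·35 + (1/30)·36 + (1/30)·40 + (1/60)·42 + (1/60)·45 + (1/60)·48 + (1/60)·50 + (1/60)·54 + (1/60)·60 = 77/4
Expected profit = 77/4 − 4 = 61/4

61/4 dollars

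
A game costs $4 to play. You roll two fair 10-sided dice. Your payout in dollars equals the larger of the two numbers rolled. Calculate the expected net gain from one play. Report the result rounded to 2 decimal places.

$3.15

Distribution of the larger of the two numbers rolled: 1 w.p. 1/100, 2 w.p. 3/100, 3 w.p. 1/20, 4 w.p. 7/100, 5 w.p. 9/100, 6 w.p. 11/100, …
E[payout] = (1/100)·1 + (3/100)·2 + (1/20)·3 + (7/100)·4 + (9/100)·5 + (11/100)·6 + (13/100)·7 + (3/20)·8 + (17/100)·9 + (19/100)·10 = 143/20
Expected profit = 143/20 − 4 = 63/20 ≈ $3.15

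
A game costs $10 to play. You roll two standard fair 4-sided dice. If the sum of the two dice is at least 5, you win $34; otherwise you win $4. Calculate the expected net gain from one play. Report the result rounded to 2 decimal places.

$12.75

E[payout] = (3/8)·4 + (5/8)·34 = 91/4
Expected profit = 91/4 − 10 = 51/4 ≈ $12.75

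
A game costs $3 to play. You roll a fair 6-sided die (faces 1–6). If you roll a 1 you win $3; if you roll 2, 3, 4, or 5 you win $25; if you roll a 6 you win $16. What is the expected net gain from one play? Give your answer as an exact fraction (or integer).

E[payout] = (1/6)·3 + (1/6)·16 + (2/3)·25 = 119/6
Expected profit = 119/6 − 3 = 101/6

101/6 dollars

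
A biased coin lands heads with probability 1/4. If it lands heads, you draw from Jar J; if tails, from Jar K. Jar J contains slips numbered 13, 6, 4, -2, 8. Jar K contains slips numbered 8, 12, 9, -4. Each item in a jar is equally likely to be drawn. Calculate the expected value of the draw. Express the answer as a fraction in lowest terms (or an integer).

491/80

E[X | Jar J] = (13 + 6 + 4 − 2 + 8)/5 = 29/5
E[X | Jar K] = (8 + 12 + 9 − 4)/4 = 25/4
E[X] = (1/4)·29/5 + (3/4)·25/4 = 491/80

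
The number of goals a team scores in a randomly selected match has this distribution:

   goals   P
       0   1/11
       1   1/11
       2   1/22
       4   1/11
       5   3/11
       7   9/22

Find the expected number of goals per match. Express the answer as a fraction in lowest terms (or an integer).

105/22

E[X] = (1/11)·0 + (1/11)·1 + (1/22)·2 + (1/11)·4 + (3/11)·5 + (9/22)·7
     = 105/22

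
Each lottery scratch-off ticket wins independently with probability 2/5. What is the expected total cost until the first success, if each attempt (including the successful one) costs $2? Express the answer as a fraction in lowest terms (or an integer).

$5

E[#attempts] = 1/p = 5/2; E[cost] = 2·5/2 = 5.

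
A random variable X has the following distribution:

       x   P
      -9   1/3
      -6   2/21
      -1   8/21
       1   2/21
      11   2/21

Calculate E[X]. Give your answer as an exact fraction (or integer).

E[X] = (1/3)·(-9) + (2/21)·(-6) + (8/21)·(-1) + (2/21)·1 + (2/21)·11
     = -59/21

-59/21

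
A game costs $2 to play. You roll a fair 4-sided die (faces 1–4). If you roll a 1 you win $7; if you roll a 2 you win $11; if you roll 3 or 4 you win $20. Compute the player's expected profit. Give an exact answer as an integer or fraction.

25/2 dollars

E[payout] = (1/4)·7 + (1/4)·11 + (1/2)·20 = 29/2
Expected profit = 29/2 − 2 = 25/2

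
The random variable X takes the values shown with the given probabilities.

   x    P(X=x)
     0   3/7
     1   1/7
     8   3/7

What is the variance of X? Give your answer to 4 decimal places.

14.8163

E[X] = (3/7)·0 + (1/7)·1 + (3/7)·8 = 25/7
E[X²] = (3/7)·0 + (1/7)·1 + (3/7)·64 = 193/7
Var(X) = 193/7 − (25/7)² = 726/49 ≈ 14.8163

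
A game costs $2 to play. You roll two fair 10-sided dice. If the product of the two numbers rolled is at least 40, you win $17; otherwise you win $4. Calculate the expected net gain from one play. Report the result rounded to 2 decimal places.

E[payout] = (17/25)·4 + (8/25)·17 = 204/25
Expected profit = 204/25 − 2 = 154/25 ≈ $6.16

$6.16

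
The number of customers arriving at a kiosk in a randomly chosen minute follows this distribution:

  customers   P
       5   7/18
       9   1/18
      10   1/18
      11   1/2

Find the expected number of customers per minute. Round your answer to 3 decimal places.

8.500

E[X] = (7/18)·5 + (1/18)·9 + (1/18)·10 + (1/2)·11
     = 17/2 ≈ 8.500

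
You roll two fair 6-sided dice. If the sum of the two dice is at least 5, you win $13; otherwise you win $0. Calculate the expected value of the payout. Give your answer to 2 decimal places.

E[payout] = (1/6)·0 + (5/6)·13 = 65/6
≈ $10.83

$10.83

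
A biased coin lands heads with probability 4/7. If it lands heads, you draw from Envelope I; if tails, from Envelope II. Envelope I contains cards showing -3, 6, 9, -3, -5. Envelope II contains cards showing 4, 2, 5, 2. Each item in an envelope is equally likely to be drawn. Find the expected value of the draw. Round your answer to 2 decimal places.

E[X | Envelope I] = (-3 + 6 + 9 − 3 − 5)/5 = 4/5
E[X | Envelope II] = (4 + 2 + 5 + 2)/4 = 13/4
E[X] = (4/7)·4/5 + (3/7)·13/4 = 37/20 ≈ 1.85

1.85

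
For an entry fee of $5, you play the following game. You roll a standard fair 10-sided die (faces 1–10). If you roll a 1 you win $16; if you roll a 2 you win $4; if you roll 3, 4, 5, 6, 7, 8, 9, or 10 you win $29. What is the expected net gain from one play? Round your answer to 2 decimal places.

$20.20

E[payout] = (1/10)·4 + (1/10)·16 + (4/5)·29 = 126/5
Expected profit = 126/5 − 5 = 101/5 ≈ $20.20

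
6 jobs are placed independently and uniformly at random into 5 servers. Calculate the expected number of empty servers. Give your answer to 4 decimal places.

1.3107

Let Xⱼ=1 if server j is empty. P(Xⱼ=1) = ((5-1)/5)^6 = 4096/15625.
By linearity, E[#empty] = 5·4096/15625 = 4096/3125.
≈ 1.3107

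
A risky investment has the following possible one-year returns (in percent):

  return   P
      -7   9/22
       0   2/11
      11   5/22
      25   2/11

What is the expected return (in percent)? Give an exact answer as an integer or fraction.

46/11

E[X] = (9/22)·(-7) + (2/11)·0 + (5/22)·11 + (2/11)·25
     = 46/11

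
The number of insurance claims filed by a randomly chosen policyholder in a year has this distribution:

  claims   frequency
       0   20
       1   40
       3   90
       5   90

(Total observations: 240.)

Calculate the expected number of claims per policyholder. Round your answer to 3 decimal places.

Total = 240, so P(claims=0) = 20/240, etc.
E[X] = (1/12)·0 + (1/6)·1 + (3/8)·3 + (3/8)·5
     = 19/6 ≈ 3.167

3.167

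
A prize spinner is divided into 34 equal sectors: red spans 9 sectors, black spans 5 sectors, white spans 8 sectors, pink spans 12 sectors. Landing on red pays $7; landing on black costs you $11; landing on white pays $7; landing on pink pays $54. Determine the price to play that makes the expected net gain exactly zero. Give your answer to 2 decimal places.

$20.94

E[payout] = (9/34)·7 + (5/34)·(-11) + (8/34)·7 + (12/34)·54 = 356/17
Fair fee = E[payout] = 356/17 ≈ $20.94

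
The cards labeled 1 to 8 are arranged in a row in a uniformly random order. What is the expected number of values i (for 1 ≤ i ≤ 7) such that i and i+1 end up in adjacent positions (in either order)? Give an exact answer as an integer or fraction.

7/4

For each i ∈ {1,…,7}, let Xᵢ = 1 if i and i+1 are adjacent. P(Xᵢ=1) = 2·(8−1)!/8! = 2/8.
By linearity, E[ΣXᵢ] = (7)·(2/8) = 7/4.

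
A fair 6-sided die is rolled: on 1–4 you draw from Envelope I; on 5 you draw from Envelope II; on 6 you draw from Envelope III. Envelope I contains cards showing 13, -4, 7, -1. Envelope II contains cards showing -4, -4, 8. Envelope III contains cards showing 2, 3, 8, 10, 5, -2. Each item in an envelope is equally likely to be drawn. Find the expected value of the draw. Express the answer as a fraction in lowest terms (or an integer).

29/9

E[X | Envelope I] = (13 − 4 + 7 − 1)/4 = 15/4
E[X | Envelope II] = (-4 − 4 + 8)/3 = 0
E[X | Envelope III] = (2 + 3 + 8 + 10 + 5 − 2)/6 = 13/3
E[X] = (2/3)·15/4 + (1/6)·0 + (1/6)·13/3 = 29/9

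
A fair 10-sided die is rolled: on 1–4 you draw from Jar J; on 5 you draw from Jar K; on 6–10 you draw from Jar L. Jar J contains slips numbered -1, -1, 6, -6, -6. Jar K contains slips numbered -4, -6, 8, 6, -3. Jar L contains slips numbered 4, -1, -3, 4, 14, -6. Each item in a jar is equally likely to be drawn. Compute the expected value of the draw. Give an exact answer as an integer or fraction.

19/50

E[X | Jar J] = (-1 − 1 + 6 − 6 − 6)/5 = -8/5
E[X | Jar K] = (-4 − 6 + 8 + 6 − 3)/5 = 1/5
E[X | Jar L] = (4 − 1 − 3 + 4 + 14 − 6)/6 = 2
E[X] = (2/5)·(-8/5) + (1/10)·1/5 + (1/2)·2 = 19/50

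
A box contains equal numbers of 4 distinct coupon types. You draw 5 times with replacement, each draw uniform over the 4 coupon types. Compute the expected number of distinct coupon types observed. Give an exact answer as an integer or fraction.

Let Xⱼ=1 if type j appears at least once. P(Xⱼ=1) = 1 − ((4−1)/4)^5 = 781/1024.
E[#distinct] = 4·781/1024 = 781/256.

781/256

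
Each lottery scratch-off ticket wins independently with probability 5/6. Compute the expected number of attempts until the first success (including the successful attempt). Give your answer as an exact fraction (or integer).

For a geometric distribution, E[trials] = 1/p = 1/(5/6) = 6/5.

6/5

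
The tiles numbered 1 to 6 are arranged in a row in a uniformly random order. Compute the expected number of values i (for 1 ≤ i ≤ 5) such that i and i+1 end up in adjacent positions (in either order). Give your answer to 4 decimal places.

1.6667

For each i ∈ {1,…,5}, let Xᵢ = 1 if i and i+1 are adjacent. P(Xᵢ=1) = 2·(6−1)!/6! = 2/6.
By linearity, E[ΣXᵢ] = (5)·(2/6) = 5/3.
≈ 1.6667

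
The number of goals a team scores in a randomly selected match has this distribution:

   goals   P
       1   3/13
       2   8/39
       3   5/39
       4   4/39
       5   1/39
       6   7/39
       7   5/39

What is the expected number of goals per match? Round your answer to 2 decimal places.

E[X] = (3/13)·1 + (8/39)·2 + (5/39)·3 + (4/39)·4 + (1/39)·5 + (7/39)·6 + (5/39)·7
     = 46/13 ≈ 3.54

3.54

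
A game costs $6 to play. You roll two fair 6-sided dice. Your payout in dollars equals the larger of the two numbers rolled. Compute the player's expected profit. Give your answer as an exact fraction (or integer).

-55/36 dollars

Distribution of the larger of the two numbers rolled: 1 w.p. 1/36, 2 w.p. 1/12, 3 w.p. 5/36, 4 w.p. 7/36, 5 w.p. 1/4, 6 w.p. 11/36
E[payout] = (1/36)·1 + (1/12)·2 + (5/36)·3 + (7/36)·4 + (1/4)·5 + (11/36)·6 = 161/36
Expected profit = 161/36 − 6 = -55/36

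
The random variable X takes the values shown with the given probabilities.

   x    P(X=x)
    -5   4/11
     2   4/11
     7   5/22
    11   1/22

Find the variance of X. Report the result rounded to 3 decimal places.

E[X] = (4/11)·(-5) + (4/11)·2 + (5/22)·7 + (1/22)·11 = 1
E[X²] = (4/11)·25 + (4/11)·4 + (5/22)·49 + (1/22)·121 = 299/11
Var(X) = 299/11 − (1)² = 288/11 ≈ 26.182

26.182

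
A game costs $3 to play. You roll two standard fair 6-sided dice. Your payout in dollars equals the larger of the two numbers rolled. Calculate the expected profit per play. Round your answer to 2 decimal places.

Distribution of the larger of the two numbers rolled: 1 w.p. 1/36, 2 w.p. 1/12, 3 w.p. 5/36, 4 w.p. 7/36, 5 w.p. 1/4, 6 w.p. 11/36
E[payout] = (1/36)·1 + (1/12)·2 + (5/36)·3 + (7/36)·4 + (1/4)·5 + (11/36)·6 = 161/36
Expected profit = 161/36 − 3 = 53/36 ≈ $1.47

$1.47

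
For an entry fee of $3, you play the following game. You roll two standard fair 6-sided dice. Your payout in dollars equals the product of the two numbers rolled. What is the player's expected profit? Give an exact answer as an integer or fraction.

Distribution of the product of the two numbers rolled: 1 w.p. 1/36, 2 w.p. 1/18, 3 w.p. 1/18, 4 w.p. 1/12, 5 w.p. 1/18, 6 w.p. 1/9, …
E[payout] = (1/36)·1 + (1/18)·2 + (1/18)·3 + (1/12)·4 + (1/18)·5 + (1/9)·6 + (1/18)·8 + (1/36)·9 + (1/18)·10 + (1/9)·12 + (1/18)·15 + (1/36)·16 + (1/18)·18 + (1/18)·20 + (1/18)·24 + (1/36)·25 + (1/18)·30 + (1/36)·36 = 49/4
Expected profit = 49/4 − 3 = 37/4

37/4 dollars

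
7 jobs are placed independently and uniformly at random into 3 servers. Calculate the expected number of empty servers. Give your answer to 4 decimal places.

Let Xⱼ=1 if server j is empty. P(Xⱼ=1) = ((3-1)/3)^7 = 128/2187.
By linearity, E[#empty] = 3·128/2187 = 128/729.
≈ 0.1756

0.1756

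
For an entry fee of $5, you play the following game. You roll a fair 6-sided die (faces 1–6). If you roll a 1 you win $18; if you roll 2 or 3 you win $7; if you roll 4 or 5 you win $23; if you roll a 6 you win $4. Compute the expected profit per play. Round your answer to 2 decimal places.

E[payout] = (1/6)·4 + (1/3)·7 + (1/6)·18 + (1/3)·23 = 41/3
Expected profit = 41/3 − 5 = 26/3 ≈ $8.67

$8.67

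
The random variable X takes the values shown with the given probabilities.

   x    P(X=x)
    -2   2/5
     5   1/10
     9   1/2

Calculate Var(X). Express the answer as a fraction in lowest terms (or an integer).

E[X] = (2/5)·(-2) + (1/10)·5 + (1/2)·9 = 21/5
E[X²] = (2/5)·4 + (1/10)·25 + (1/2)·81 = 223/5
Var(X) = 223/5 − (21/5)² = 674/25

674/25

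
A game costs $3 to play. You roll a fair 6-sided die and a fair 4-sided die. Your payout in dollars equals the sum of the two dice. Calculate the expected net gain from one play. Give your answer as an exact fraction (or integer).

$3

Distribution of the sum of the two dice: 2 w.p. 1/24, 3 w.p. 1/12, 4 w.p. 1/8, 5 w.p. 1/6, 6 w.p. 1/6, 7 w.p. 1/6, …
E[payout] = (1/24)·2 + (1/12)·3 + (1/8)·4 + (1/6)·5 + (1/6)·6 + (1/6)·7 + (1/8)·8 + (1/12)·9 + (1/24)·10 = 6
Expected profit = 6 − 3 = 3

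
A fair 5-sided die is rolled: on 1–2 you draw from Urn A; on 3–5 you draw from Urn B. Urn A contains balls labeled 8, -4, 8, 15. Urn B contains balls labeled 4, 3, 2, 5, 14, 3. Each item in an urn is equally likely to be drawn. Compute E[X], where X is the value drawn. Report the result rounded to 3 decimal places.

5.800

E[X | Urn A] = (8 − 4 + 8 + 15)/4 = 27/4
E[X | Urn B] = (4 + 3 + 2 + 5 + 14 + 3)/6 = 31/6
E[X] = (2/5)·27/4 + (3/5)·31/6 = 29/5 ≈ 5.800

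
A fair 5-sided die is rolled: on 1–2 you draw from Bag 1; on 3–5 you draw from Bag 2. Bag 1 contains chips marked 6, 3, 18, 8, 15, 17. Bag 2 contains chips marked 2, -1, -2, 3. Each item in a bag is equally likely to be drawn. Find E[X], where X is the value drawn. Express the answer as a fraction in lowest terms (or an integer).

143/30

E[X | Bag 1] = (6 + 3 + 18 + 8 + 15 + 17)/6 = 67/6
E[X | Bag 2] = (2 − 1 − 2 + 3)/4 = 1/2
E[X] = (2/5)·67/6 + (3/5)·1/2 = 143/30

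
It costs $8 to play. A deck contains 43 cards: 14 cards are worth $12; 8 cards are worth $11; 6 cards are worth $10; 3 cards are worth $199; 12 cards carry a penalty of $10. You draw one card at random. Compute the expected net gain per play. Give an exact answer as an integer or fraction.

E[payout] = (14/43)·12 + (8/43)·11 + (6/43)·10 + (3/43)·199 + (12/43)·(-10) = 793/43
Expected profit = 793/43 − 8 = 449/43

449/43 dollars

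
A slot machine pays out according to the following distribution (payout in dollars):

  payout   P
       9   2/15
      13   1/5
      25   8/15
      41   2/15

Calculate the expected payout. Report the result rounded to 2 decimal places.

E[X] = (2/15)·9 + (1/5)·13 + (8/15)·25 + (2/15)·41
     = 113/5 ≈ 22.60

$22.60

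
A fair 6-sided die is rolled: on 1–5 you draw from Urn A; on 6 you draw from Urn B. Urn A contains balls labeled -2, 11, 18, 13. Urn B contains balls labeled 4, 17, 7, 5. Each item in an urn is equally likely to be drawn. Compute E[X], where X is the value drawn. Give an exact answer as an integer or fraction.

E[X | Urn A] = (-2 + 11 + 18 + 13)/4 = 10
E[X | Urn B] = (4 + 17 + 7 + 5)/4 = 33/4
E[X] = (5/6)·10 + (1/6)·33/4 = 233/24

233/24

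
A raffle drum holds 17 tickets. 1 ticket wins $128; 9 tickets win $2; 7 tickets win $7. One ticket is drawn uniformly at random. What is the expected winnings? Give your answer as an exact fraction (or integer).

195/17 dollars

E[payout] = (1/17)·128 + (9/17)·2 + (7/17)·7 = 195/17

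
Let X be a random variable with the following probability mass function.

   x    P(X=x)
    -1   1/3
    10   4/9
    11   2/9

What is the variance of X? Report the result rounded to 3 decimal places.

28.691

E[X] = (1/3)·(-1) + (4/9)·10 + (2/9)·11 = 59/9
E[X²] = (1/3)·1 + (4/9)·100 + (2/9)·121 = 215/3
Var(X) = 215/3 − (59/9)² = 2324/81 ≈ 28.691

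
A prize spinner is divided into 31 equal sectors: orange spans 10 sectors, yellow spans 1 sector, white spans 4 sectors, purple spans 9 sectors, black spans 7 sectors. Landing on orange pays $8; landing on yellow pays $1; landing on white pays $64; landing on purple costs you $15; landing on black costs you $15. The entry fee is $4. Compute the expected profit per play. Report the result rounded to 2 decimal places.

E[payout] = (10/31)·8 + (1/31)·1 + (4/31)·64 + (9/31)·(-15) + (7/31)·(-15) = 97/31
Expected profit = 97/31 − 4 = -27/31 ≈ -$0.87

-$0.87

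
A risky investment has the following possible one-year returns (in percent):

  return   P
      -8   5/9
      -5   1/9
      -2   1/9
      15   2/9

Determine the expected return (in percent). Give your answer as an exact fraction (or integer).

-17/9

E[X] = (5/9)·(-8) + (1/9)·(-5) + (1/9)·(-2) + (2/9)·15
     = -17/9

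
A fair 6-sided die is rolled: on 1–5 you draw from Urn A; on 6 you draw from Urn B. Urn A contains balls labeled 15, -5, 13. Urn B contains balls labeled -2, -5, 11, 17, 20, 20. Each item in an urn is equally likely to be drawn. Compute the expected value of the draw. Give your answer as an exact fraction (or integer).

E[X | Urn A] = (15 − 5 + 13)/3 = 23/3
E[X | Urn B] = (-2 − 5 + 11 + 17 + 20 + 20)/6 = 61/6
E[X] = (5/6)·23/3 + (1/6)·61/6 = 97/12

97/12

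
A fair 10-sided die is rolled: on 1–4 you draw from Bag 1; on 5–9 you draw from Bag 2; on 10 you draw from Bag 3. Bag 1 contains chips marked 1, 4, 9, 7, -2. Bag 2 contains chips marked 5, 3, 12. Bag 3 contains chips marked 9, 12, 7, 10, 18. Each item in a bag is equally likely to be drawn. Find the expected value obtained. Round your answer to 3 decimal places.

E[X | Bag 1] = (1 + 4 + 9 + 7 − 2)/5 = 19/5
E[X | Bag 2] = (5 + 3 + 12)/3 = 20/3
E[X | Bag 3] = (9 + 12 + 7 + 10 + 18)/5 = 56/5
E[X] = (2/5)·19/5 + (1/2)·20/3 + (1/10)·56/5 = 448/75 ≈ 5.973

5.973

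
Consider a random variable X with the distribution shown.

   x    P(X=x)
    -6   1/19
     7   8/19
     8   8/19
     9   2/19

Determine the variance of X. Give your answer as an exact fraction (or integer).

3514/361

E[X] = (1/19)·(-6) + (8/19)·7 + (8/19)·8 + (2/19)·9 = 132/19
E[X²] = (1/19)·36 + (8/19)·49 + (8/19)·64 + (2/19)·81 = 58
Var(X) = 58 − (132/19)² = 3514/361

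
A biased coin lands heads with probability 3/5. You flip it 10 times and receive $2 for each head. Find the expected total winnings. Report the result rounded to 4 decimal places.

$12.0000

E[#heads] = 10·3/5 = 6 (linearity over flips).
E[winnings] = 2·6 = 12.
≈ 12.0000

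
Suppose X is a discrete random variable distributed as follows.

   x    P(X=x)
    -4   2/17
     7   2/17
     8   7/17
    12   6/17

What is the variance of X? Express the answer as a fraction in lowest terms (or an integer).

6558/289

E[X] = (2/17)·(-4) + (2/17)·7 + (7/17)·8 + (6/17)·12 = 134/17
E[X²] = (2/17)·16 + (2/17)·49 + (7/17)·64 + (6/17)·144 = 1442/17
Var(X) = 1442/17 − (134/17)² = 6558/289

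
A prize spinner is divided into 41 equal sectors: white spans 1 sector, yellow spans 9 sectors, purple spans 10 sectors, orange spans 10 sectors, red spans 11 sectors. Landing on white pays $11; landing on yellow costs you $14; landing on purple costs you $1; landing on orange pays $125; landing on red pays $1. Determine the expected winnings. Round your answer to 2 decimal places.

$27.71

E[payout] = (1/41)·11 + (9/41)·(-14) + (10/41)·(-1) + (10/41)·125 + (11/41)·1 = 1136/41
≈ $27.71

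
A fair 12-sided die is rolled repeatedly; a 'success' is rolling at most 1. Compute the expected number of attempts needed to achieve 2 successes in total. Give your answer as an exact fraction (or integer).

24

By linearity (sum of 2 independent geometric waits), E[trials] = 2/p = 2/(1/12) = 24.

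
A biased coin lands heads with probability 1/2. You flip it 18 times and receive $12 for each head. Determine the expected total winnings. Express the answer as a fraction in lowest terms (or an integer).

$108

E[#heads] = 18·1/2 = 9 (linearity over flips).
E[winnings] = 12·9 = 108.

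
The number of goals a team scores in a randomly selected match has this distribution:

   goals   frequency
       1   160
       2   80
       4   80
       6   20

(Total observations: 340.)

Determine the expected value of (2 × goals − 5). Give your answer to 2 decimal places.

Total = 340, so P(goals=1) = 160/340, etc.
E[2x-5] = (8/17)·(-3) + (4/17)·(-1) + (4/17)·3 + (1/17)·7
     = -9/17 ≈ -0.53

-0.53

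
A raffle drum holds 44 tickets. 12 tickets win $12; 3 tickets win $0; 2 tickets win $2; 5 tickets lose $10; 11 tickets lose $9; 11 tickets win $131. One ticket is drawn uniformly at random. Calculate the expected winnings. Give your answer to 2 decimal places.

E[payout] = (12/44)·12 + (3/44)·0 + (2/44)·2 + (5/44)·(-10) + (11/44)·(-9) + (11/44)·131 = 360/11
≈ $32.73

$32.73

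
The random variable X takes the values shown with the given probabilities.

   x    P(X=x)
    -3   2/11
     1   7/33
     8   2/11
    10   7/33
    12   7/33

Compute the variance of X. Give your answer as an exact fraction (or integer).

E[X] = (2/11)·(-3) + (7/33)·1 + (2/11)·8 + (7/33)·10 + (7/33)·12 = 191/33
E[X²] = (2/11)·9 + (7/33)·1 + (2/11)·64 + (7/33)·100 + (7/33)·144 = 2153/33
Var(X) = 2153/33 − (191/33)² = 34568/1089

34568/1089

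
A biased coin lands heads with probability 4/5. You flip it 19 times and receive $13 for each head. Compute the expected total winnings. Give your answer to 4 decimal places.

$197.6000

E[#heads] = 19·4/5 = 76/5 (linearity over flips).
E[winnings] = 13·76/5 = 988/5.
≈ 197.6000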